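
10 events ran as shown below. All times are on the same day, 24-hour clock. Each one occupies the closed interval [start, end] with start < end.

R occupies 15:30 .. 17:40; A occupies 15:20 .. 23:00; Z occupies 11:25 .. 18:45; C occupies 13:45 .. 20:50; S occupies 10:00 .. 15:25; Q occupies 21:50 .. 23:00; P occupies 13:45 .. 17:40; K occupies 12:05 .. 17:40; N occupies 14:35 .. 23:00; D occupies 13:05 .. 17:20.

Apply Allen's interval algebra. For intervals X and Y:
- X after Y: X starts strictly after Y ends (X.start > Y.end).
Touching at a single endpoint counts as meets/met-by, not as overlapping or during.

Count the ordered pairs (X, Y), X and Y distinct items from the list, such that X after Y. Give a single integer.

Checking all 90 ordered pairs for relation 'after'; matching pairs in alphabetical order:
(Q, C): Q after C ✓
(Q, D): Q after D ✓
(Q, K): Q after K ✓
(Q, P): Q after P ✓
(Q, R): Q after R ✓
(Q, S): Q after S ✓
(Q, Z): Q after Z ✓
(R, S): R after S ✓
Count: 8.

8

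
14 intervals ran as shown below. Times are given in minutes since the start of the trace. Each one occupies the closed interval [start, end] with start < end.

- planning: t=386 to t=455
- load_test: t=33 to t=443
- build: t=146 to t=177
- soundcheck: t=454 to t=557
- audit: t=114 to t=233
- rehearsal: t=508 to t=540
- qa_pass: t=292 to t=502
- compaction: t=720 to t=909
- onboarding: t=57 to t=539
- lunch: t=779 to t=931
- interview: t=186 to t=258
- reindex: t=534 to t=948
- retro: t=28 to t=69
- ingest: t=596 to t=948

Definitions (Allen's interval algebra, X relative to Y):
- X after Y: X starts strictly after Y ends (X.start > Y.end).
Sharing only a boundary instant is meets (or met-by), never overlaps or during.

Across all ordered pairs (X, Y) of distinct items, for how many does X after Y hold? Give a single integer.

Checking all 182 ordered pairs for relation 'after'; matching pairs in alphabetical order:
(audit, retro): audit after retro ✓
(build, retro): build after retro ✓
(compaction, audit): compaction after audit ✓
(compaction, build): compaction after build ✓
(compaction, interview): compaction after interview ✓
(compaction, load_test): compaction after load_test ✓
(compaction, onboarding): compaction after onboarding ✓
(compaction, planning): compaction after planning ✓
(compaction, qa_pass): compaction after qa_pass ✓
(compaction, rehearsal): compaction after rehearsal ✓
(compaction, retro): compaction after retro ✓
(compaction, soundcheck): compaction after soundcheck ✓
(ingest, audit): ingest after audit ✓
(ingest, build): ingest after build ✓
(ingest, interview): ingest after interview ✓
(ingest, load_test): ingest after load_test ✓
(ingest, onboarding): ingest after onboarding ✓
(ingest, planning): ingest after planning ✓
(ingest, qa_pass): ingest after qa_pass ✓
(ingest, rehearsal): ingest after rehearsal ✓
(ingest, retro): ingest after retro ✓
(ingest, soundcheck): ingest after soundcheck ✓
(interview, build): interview after build ✓
(interview, retro): interview after retro ✓
... plus 37 further pairs not listed.
Count: 61.

61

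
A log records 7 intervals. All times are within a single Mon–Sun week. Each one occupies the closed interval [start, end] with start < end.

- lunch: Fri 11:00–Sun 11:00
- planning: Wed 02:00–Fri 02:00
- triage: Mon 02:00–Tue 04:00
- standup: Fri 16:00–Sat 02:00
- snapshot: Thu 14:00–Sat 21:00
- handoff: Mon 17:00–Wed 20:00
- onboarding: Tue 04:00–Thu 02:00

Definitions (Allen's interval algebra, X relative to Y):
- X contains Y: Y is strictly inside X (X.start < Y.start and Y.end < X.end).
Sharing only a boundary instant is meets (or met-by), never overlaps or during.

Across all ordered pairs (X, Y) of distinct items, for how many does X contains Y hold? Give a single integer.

Checking all 42 ordered pairs for relation 'contains'; matching pairs in alphabetical order:
(lunch, standup): lunch contains standup ✓
(snapshot, standup): snapshot contains standup ✓
Count: 2.

2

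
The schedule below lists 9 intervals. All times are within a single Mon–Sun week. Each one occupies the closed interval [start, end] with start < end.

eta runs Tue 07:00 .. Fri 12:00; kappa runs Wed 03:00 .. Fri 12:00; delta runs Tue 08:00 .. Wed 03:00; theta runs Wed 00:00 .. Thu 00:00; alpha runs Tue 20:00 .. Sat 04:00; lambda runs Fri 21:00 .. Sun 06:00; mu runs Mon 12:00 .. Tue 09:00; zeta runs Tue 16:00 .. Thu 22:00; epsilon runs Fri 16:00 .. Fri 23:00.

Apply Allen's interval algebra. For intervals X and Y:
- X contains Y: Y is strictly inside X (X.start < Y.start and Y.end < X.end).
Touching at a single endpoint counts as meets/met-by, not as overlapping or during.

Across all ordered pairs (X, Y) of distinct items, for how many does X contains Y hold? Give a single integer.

7

Checking all 72 ordered pairs for relation 'contains'; matching pairs in alphabetical order:
(alpha, epsilon): alpha contains epsilon ✓
(alpha, kappa): alpha contains kappa ✓
(alpha, theta): alpha contains theta ✓
(eta, delta): eta contains delta ✓
(eta, theta): eta contains theta ✓
(eta, zeta): eta contains zeta ✓
(zeta, theta): zeta contains theta ✓
Count: 7.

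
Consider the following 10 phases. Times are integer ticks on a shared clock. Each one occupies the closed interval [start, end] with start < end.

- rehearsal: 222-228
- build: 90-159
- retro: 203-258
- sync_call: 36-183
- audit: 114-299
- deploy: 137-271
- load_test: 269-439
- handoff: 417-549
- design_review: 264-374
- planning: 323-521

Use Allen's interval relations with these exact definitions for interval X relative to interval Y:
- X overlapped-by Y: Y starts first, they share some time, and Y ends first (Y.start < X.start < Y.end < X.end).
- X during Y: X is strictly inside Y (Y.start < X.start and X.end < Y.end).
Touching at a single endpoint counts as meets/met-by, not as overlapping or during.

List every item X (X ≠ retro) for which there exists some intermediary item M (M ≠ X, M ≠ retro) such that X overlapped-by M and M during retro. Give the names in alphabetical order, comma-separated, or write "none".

none

Target retro = [203, 258].
Intermediaries M with M during retro: rehearsal.
Via rehearsal — items with X overlapped-by rehearsal: none.
Union: none.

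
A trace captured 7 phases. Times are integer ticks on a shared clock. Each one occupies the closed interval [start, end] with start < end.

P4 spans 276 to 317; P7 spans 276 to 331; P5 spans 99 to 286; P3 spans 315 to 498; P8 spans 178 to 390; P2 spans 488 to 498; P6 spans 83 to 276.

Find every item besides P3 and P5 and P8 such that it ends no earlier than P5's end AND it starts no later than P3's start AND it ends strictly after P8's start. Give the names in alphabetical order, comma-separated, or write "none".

P4, P7

Conditions: its end is no earlier than P5's end (X.end >= 286) AND its start is no later than P3's start (X.start <= 315) AND its end is strictly after P8's start (X.end > 178).
P2: end 498 >= 286? ✓; start 488 <= 315? ✗; end 498 > 178? ✓ → no.
P4: end 317 >= 286? ✓; start 276 <= 315? ✓; end 317 > 178? ✓ → yes.
P6: end 276 >= 286? ✗; start 83 <= 315? ✓; end 276 > 178? ✓ → no.
P7: end 331 >= 286? ✓; start 276 <= 315? ✓; end 331 > 178? ✓ → yes.
Result: P4, P7.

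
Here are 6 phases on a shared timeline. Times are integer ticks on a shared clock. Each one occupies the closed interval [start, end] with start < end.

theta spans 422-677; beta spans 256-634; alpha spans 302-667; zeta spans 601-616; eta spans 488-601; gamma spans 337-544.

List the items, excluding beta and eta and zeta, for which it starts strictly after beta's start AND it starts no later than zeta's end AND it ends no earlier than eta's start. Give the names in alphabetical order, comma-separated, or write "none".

Conditions: its start is strictly after beta's start (X.start > 256) AND its start is no later than zeta's end (X.start <= 616) AND its end is no earlier than eta's start (X.end >= 488).
alpha: start 302 > 256? ✓; start 302 <= 616? ✓; end 667 >= 488? ✓ → yes.
gamma: start 337 > 256? ✓; start 337 <= 616? ✓; end 544 >= 488? ✓ → yes.
theta: start 422 > 256? ✓; start 422 <= 616? ✓; end 677 >= 488? ✓ → yes.
Result: alpha, gamma, theta.

alpha, gamma, theta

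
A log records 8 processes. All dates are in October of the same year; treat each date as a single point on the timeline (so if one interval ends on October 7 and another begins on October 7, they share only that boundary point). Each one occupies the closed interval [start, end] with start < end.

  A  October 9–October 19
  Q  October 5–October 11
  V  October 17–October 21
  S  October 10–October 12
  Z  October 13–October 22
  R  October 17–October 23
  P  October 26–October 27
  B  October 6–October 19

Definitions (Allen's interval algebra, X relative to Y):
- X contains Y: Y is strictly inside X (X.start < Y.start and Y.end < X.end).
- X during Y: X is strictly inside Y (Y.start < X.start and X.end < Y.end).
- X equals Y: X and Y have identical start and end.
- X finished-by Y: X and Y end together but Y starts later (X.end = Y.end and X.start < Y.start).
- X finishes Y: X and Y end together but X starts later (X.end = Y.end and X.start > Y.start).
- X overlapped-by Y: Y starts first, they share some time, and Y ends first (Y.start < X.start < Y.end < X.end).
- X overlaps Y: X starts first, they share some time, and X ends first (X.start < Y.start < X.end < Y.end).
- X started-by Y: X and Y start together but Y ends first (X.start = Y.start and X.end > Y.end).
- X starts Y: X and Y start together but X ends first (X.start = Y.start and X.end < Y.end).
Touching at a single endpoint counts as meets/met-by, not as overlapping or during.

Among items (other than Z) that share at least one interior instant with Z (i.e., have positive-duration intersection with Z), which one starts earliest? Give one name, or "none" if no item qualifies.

Target Z = [October 13, October 22].
A [October 9, October 19] → overlaps → candidate.
B [October 6, October 19] → overlaps → candidate.
P [October 26, October 27] → after → excluded.
Q [October 5, October 11] → before → excluded.
R [October 17, October 23] → overlapped-by → candidate.
S [October 10, October 12] → before → excluded.
V [October 17, October 21] → during → candidate.
Among candidates, earliest start is October 6 → B.

B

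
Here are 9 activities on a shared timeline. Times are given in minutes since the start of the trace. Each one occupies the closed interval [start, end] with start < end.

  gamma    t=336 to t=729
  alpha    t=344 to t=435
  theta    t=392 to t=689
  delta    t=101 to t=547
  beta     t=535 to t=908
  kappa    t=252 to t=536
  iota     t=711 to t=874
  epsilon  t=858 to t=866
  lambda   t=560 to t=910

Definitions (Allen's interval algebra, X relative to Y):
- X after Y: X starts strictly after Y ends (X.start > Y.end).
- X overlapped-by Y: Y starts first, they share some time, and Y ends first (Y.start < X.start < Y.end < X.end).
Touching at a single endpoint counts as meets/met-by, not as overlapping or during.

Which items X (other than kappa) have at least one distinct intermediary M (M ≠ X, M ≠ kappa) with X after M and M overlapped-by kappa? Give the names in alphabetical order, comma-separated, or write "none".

epsilon, iota

Target kappa = [t=252, t=536].
Intermediaries M with M overlapped-by kappa: beta, gamma, theta.
Via beta — items with X after beta: none.
Via gamma — items with X after gamma: epsilon.
Via theta — items with X after theta: epsilon, iota.
Union: epsilon, iota.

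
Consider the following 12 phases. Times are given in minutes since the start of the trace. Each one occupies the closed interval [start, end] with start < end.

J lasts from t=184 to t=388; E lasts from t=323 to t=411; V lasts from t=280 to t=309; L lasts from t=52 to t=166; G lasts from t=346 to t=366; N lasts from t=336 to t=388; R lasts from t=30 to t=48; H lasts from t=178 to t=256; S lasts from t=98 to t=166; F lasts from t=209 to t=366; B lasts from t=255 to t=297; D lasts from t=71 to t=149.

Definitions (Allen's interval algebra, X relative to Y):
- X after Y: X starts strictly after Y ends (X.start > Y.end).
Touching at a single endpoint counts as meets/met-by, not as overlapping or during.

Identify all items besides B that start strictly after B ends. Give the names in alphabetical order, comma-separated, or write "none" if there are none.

Target B = [t=255, t=297].
D [t=71, t=149] → before → no.
E [t=323, t=411] → after → yes.
F [t=209, t=366] → contains → no.
G [t=346, t=366] → after → yes.
H [t=178, t=256] → overlaps → no.
J [t=184, t=388] → contains → no.
L [t=52, t=166] → before → no.
N [t=336, t=388] → after → yes.
R [t=30, t=48] → before → no.
S [t=98, t=166] → before → no.
V [t=280, t=309] → overlapped-by → no.
Result: E, G, N.

E, G, N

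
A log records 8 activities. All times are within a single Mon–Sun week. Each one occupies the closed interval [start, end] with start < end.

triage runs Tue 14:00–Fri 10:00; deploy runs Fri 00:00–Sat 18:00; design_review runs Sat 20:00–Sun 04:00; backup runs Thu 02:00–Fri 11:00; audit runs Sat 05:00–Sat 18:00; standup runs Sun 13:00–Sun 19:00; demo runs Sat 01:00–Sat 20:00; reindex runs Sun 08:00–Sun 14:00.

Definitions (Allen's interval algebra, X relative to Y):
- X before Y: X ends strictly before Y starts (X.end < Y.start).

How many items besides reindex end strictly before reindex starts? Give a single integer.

6

Target reindex = [Sun 08:00, Sun 14:00].
audit [Sat 05:00, Sat 18:00] → before → counts.
backup [Thu 02:00, Fri 11:00] → before → counts.
demo [Sat 01:00, Sat 20:00] → before → counts.
deploy [Fri 00:00, Sat 18:00] → before → counts.
design_review [Sat 20:00, Sun 04:00] → before → counts.
standup [Sun 13:00, Sun 19:00] → overlapped-by → no.
triage [Tue 14:00, Fri 10:00] → before → counts.
Total: 6.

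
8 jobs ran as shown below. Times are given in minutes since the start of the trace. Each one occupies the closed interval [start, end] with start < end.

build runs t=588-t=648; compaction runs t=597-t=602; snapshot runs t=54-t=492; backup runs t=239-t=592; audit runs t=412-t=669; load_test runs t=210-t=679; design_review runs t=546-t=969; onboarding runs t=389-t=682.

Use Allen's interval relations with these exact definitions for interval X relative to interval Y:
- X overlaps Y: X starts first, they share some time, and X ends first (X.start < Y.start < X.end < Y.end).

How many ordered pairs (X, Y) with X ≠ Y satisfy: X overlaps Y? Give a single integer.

12

Checking all 56 ordered pairs for relation 'overlaps'; matching pairs in alphabetical order:
(audit, design_review): audit overlaps design_review ✓
(backup, audit): backup overlaps audit ✓
(backup, build): backup overlaps build ✓
(backup, design_review): backup overlaps design_review ✓
(backup, onboarding): backup overlaps onboarding ✓
(load_test, design_review): load_test overlaps design_review ✓
(load_test, onboarding): load_test overlaps onboarding ✓
(onboarding, design_review): onboarding overlaps design_review ✓
(snapshot, audit): snapshot overlaps audit ✓
(snapshot, backup): snapshot overlaps backup ✓
(snapshot, load_test): snapshot overlaps load_test ✓
(snapshot, onboarding): snapshot overlaps onboarding ✓
Count: 12.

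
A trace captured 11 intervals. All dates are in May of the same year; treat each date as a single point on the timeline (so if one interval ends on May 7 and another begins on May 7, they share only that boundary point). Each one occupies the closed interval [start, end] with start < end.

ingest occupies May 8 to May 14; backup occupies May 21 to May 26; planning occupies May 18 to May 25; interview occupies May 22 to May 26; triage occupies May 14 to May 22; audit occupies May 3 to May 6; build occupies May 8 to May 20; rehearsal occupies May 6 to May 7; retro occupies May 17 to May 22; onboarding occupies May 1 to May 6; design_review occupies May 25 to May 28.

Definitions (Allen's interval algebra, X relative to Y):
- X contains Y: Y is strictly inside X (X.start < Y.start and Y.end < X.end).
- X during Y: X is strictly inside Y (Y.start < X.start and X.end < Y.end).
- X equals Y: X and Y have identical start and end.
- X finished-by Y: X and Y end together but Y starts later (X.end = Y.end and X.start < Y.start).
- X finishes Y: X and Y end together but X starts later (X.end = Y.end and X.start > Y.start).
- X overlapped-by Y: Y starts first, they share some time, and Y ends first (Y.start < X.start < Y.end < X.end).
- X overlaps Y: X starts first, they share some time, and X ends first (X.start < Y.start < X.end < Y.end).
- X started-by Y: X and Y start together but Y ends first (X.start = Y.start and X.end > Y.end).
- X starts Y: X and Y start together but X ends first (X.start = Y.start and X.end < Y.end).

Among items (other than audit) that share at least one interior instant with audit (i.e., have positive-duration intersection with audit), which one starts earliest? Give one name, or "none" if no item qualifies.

onboarding

Target audit = [May 3, May 6].
backup [May 21, May 26] → after → excluded.
build [May 8, May 20] → after → excluded.
design_review [May 25, May 28] → after → excluded.
ingest [May 8, May 14] → after → excluded.
interview [May 22, May 26] → after → excluded.
onboarding [May 1, May 6] → finished-by → candidate.
planning [May 18, May 25] → after → excluded.
rehearsal [May 6, May 7] → met-by → excluded.
retro [May 17, May 22] → after → excluded.
triage [May 14, May 22] → after → excluded.
Among candidates, earliest start is May 1 → onboarding.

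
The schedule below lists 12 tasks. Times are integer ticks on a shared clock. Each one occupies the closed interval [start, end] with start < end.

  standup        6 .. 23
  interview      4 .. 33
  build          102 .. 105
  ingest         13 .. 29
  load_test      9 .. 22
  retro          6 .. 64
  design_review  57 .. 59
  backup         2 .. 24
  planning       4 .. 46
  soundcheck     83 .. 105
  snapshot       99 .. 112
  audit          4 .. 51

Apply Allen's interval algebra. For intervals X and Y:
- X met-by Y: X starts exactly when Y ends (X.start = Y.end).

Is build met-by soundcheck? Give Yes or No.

No

build = [102, 105], soundcheck = [83, 105].
Actual relation of build to soundcheck: finishes.
Asked whether 'met-by' holds → No.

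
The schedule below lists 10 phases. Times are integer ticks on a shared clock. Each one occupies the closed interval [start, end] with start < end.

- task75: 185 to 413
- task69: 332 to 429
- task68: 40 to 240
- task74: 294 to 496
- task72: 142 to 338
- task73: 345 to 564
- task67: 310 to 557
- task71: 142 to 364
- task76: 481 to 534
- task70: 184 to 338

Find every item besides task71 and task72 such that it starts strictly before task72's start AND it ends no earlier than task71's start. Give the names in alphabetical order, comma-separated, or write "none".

Conditions: its start is strictly before task72's start (X.start < 142) AND its end is no earlier than task71's start (X.end >= 142).
task67: start 310 < 142? ✗; end 557 >= 142? ✓ → no.
task68: start 40 < 142? ✓; end 240 >= 142? ✓ → yes.
task69: start 332 < 142? ✗; end 429 >= 142? ✓ → no.
task70: start 184 < 142? ✗; end 338 >= 142? ✓ → no.
task73: start 345 < 142? ✗; end 564 >= 142? ✓ → no.
task74: start 294 < 142? ✗; end 496 >= 142? ✓ → no.
task75: start 185 < 142? ✗; end 413 >= 142? ✓ → no.
task76: start 481 < 142? ✗; end 534 >= 142? ✓ → no.
Result: task68.

task68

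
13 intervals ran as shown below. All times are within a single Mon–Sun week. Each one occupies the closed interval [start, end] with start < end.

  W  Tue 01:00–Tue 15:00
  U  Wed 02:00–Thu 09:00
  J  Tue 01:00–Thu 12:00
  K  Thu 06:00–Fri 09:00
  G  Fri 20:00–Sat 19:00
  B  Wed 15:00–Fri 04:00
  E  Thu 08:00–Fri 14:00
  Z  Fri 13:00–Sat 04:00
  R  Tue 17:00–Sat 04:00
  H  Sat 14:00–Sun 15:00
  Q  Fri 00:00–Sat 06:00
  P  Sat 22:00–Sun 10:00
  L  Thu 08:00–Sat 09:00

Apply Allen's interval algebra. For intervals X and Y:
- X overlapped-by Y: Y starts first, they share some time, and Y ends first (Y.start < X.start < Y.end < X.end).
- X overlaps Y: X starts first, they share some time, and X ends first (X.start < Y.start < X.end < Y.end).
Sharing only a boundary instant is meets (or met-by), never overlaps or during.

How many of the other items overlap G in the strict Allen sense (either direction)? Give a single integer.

5

Target G = [Fri 20:00, Sat 19:00].
B [Wed 15:00, Fri 04:00] → before → no.
E [Thu 08:00, Fri 14:00] → before → no.
H [Sat 14:00, Sun 15:00] → overlapped-by → counts.
J [Tue 01:00, Thu 12:00] → before → no.
K [Thu 06:00, Fri 09:00] → before → no.
L [Thu 08:00, Sat 09:00] → overlaps → counts.
P [Sat 22:00, Sun 10:00] → after → no.
Q [Fri 00:00, Sat 06:00] → overlaps → counts.
R [Tue 17:00, Sat 04:00] → overlaps → counts.
U [Wed 02:00, Thu 09:00] → before → no.
W [Tue 01:00, Tue 15:00] → before → no.
Z [Fri 13:00, Sat 04:00] → overlaps → counts.
Total: 5.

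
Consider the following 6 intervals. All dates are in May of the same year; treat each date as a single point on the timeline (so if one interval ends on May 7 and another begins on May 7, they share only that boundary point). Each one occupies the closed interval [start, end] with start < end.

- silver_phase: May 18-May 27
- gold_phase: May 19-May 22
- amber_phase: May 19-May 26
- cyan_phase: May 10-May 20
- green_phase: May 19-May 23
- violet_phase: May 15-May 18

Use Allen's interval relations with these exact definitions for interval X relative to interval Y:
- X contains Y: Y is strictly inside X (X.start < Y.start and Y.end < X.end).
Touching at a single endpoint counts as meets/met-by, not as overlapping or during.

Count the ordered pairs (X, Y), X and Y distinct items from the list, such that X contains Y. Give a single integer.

Checking all 30 ordered pairs for relation 'contains'; matching pairs in alphabetical order:
(cyan_phase, violet_phase): cyan_phase contains violet_phase ✓
(silver_phase, amber_phase): silver_phase contains amber_phase ✓
(silver_phase, gold_phase): silver_phase contains gold_phase ✓
(silver_phase, green_phase): silver_phase contains green_phase ✓
Count: 4.

4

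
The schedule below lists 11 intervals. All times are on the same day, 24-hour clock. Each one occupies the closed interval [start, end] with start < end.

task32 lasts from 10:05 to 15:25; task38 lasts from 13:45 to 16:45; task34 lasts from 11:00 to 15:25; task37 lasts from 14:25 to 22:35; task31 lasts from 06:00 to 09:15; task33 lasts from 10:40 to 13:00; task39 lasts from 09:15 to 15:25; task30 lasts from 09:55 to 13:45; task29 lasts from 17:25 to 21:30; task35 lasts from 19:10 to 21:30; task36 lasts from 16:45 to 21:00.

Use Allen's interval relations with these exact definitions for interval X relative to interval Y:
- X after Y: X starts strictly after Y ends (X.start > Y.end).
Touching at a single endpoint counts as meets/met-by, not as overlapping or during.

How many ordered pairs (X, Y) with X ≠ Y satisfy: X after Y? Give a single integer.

Checking all 110 ordered pairs for relation 'after'; matching pairs in alphabetical order:
(task29, task30): task29 after task30 ✓
(task29, task31): task29 after task31 ✓
(task29, task32): task29 after task32 ✓
(task29, task33): task29 after task33 ✓
(task29, task34): task29 after task34 ✓
(task29, task38): task29 after task38 ✓
(task29, task39): task29 after task39 ✓
(task30, task31): task30 after task31 ✓
(task32, task31): task32 after task31 ✓
(task33, task31): task33 after task31 ✓
(task34, task31): task34 after task31 ✓
(task35, task30): task35 after task30 ✓
(task35, task31): task35 after task31 ✓
(task35, task32): task35 after task32 ✓
(task35, task33): task35 after task33 ✓
(task35, task34): task35 after task34 ✓
(task35, task38): task35 after task38 ✓
(task35, task39): task35 after task39 ✓
(task36, task30): task36 after task30 ✓
(task36, task31): task36 after task31 ✓
(task36, task32): task36 after task32 ✓
(task36, task33): task36 after task33 ✓
(task36, task34): task36 after task34 ✓
(task36, task39): task36 after task39 ✓
... plus 5 further pairs not listed.
Count: 29.

29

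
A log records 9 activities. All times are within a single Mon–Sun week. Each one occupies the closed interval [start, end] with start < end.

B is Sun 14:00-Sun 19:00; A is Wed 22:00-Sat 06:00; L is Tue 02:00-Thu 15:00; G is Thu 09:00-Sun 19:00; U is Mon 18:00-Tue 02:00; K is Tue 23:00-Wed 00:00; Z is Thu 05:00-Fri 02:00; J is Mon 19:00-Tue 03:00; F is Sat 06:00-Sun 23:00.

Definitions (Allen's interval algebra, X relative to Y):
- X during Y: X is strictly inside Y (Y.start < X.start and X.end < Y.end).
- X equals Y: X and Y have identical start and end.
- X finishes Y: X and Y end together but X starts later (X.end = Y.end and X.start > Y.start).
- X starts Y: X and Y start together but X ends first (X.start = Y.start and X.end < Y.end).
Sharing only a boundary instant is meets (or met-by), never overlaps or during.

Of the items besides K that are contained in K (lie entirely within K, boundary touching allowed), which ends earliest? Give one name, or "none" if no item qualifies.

Target K = [Tue 23:00, Wed 00:00].
A [Wed 22:00, Sat 06:00] → after → excluded.
B [Sun 14:00, Sun 19:00] → after → excluded.
F [Sat 06:00, Sun 23:00] → after → excluded.
G [Thu 09:00, Sun 19:00] → after → excluded.
J [Mon 19:00, Tue 03:00] → before → excluded.
L [Tue 02:00, Thu 15:00] → contains → excluded.
U [Mon 18:00, Tue 02:00] → before → excluded.
Z [Thu 05:00, Fri 02:00] → after → excluded.
No candidates → none.

none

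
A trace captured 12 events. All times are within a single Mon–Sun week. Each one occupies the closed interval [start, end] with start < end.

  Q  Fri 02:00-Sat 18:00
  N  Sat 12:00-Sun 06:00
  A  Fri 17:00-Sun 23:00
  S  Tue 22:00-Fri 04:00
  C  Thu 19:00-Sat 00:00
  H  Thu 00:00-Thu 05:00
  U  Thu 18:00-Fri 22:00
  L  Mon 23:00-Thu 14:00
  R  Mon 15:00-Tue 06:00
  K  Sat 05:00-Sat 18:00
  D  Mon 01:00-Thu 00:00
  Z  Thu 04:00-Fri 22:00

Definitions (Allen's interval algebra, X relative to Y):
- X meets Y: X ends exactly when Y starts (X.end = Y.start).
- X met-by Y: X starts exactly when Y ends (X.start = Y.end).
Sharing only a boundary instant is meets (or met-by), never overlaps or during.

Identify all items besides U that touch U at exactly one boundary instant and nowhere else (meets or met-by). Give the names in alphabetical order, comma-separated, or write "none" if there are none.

Target U = [Thu 18:00, Fri 22:00].
A [Fri 17:00, Sun 23:00] → overlapped-by → no.
C [Thu 19:00, Sat 00:00] → overlapped-by → no.
D [Mon 01:00, Thu 00:00] → before → no.
H [Thu 00:00, Thu 05:00] → before → no.
K [Sat 05:00, Sat 18:00] → after → no.
L [Mon 23:00, Thu 14:00] → before → no.
N [Sat 12:00, Sun 06:00] → after → no.
Q [Fri 02:00, Sat 18:00] → overlapped-by → no.
R [Mon 15:00, Tue 06:00] → before → no.
S [Tue 22:00, Fri 04:00] → overlaps → no.
Z [Thu 04:00, Fri 22:00] → finished-by → no.
Result: none.

none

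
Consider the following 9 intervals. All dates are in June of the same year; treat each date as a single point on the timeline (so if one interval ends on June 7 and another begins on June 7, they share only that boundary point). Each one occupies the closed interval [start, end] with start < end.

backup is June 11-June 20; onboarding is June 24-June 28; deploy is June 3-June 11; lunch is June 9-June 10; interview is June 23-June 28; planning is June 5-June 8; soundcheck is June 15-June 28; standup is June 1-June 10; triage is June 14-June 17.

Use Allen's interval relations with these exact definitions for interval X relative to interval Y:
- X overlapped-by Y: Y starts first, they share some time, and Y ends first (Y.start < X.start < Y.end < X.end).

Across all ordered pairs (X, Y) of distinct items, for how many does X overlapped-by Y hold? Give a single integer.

3

Checking all 72 ordered pairs for relation 'overlapped-by'; matching pairs in alphabetical order:
(deploy, standup): deploy overlapped-by standup ✓
(soundcheck, backup): soundcheck overlapped-by backup ✓
(soundcheck, triage): soundcheck overlapped-by triage ✓
Count: 3.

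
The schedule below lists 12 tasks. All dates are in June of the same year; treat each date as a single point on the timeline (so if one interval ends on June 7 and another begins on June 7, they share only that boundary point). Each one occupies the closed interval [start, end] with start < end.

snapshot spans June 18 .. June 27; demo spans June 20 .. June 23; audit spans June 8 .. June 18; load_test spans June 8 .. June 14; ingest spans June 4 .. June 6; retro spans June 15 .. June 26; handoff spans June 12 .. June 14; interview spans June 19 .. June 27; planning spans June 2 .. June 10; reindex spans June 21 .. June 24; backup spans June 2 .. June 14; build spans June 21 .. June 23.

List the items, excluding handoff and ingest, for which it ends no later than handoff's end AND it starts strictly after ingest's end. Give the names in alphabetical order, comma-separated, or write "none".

Conditions: its end is no later than handoff's end (X.end <= June 14) AND its start is strictly after ingest's end (X.start > June 6).
audit: end June 18 <= June 14? ✗; start June 8 > June 6? ✓ → no.
backup: end June 14 <= June 14? ✓; start June 2 > June 6? ✗ → no.
build: end June 23 <= June 14? ✗; start June 21 > June 6? ✓ → no.
demo: end June 23 <= June 14? ✗; start June 20 > June 6? ✓ → no.
interview: end June 27 <= June 14? ✗; start June 19 > June 6? ✓ → no.
load_test: end June 14 <= June 14? ✓; start June 8 > June 6? ✓ → yes.
planning: end June 10 <= June 14? ✓; start June 2 > June 6? ✗ → no.
reindex: end June 24 <= June 14? ✗; start June 21 > June 6? ✓ → no.
retro: end June 26 <= June 14? ✗; start June 15 > June 6? ✓ → no.
snapshot: end June 27 <= June 14? ✗; start June 18 > June 6? ✓ → no.
Result: load_test.

load_test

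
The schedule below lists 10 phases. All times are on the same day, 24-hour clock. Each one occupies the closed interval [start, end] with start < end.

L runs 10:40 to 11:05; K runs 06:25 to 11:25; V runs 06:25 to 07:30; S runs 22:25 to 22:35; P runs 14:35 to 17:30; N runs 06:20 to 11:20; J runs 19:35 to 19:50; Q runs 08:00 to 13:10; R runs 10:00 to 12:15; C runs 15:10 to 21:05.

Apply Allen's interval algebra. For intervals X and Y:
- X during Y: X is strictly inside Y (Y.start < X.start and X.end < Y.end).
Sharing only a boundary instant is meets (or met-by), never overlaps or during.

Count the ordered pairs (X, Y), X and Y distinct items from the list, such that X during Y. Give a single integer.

7

Checking all 90 ordered pairs for relation 'during'; matching pairs in alphabetical order:
(J, C): J during C ✓
(L, K): L during K ✓
(L, N): L during N ✓
(L, Q): L during Q ✓
(L, R): L during R ✓
(R, Q): R during Q ✓
(V, N): V during N ✓
Count: 7.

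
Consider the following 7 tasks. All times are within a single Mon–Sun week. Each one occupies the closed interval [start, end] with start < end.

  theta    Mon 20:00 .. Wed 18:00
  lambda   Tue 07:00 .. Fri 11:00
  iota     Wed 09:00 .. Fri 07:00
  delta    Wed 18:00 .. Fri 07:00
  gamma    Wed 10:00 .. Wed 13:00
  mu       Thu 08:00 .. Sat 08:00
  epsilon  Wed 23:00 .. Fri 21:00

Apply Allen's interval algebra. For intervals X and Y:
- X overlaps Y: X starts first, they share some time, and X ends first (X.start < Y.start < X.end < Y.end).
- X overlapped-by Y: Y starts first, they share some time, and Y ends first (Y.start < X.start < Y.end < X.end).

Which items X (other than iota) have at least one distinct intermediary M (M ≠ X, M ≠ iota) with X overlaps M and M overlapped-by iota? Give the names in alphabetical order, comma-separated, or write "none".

Target iota = [Wed 09:00, Fri 07:00].
Intermediaries M with M overlapped-by iota: epsilon, mu.
Via epsilon — items with X overlaps epsilon: delta, lambda.
Via mu — items with X overlaps mu: delta, epsilon, lambda.
Union: delta, epsilon, lambda.

delta, epsilon, lambda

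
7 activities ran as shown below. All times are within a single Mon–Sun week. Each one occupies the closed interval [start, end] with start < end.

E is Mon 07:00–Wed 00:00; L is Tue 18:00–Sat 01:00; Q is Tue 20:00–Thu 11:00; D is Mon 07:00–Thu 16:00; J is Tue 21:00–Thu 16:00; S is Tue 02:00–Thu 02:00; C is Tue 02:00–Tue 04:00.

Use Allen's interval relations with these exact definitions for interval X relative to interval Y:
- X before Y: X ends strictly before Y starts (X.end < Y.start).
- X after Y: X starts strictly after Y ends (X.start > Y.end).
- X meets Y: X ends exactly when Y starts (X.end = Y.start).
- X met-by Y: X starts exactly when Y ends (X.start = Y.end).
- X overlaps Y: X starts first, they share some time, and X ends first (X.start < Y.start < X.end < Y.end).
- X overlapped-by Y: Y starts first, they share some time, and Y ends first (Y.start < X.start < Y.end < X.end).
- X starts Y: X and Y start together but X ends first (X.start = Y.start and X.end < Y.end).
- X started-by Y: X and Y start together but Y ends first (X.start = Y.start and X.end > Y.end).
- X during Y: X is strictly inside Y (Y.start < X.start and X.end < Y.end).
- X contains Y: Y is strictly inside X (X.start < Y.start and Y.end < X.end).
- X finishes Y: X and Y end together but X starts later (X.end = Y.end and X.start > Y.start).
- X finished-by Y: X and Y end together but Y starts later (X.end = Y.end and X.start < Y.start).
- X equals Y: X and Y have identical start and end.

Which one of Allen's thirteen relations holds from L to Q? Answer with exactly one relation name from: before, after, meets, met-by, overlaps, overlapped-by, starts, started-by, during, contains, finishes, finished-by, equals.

L = [Tue 18:00, Sat 01:00]; Q = [Tue 20:00, Thu 11:00].
Compare endpoints: L.start < Q.start, L.start < Q.end, L.end > Q.start, L.end > Q.end.
That pattern is 'contains'.

contains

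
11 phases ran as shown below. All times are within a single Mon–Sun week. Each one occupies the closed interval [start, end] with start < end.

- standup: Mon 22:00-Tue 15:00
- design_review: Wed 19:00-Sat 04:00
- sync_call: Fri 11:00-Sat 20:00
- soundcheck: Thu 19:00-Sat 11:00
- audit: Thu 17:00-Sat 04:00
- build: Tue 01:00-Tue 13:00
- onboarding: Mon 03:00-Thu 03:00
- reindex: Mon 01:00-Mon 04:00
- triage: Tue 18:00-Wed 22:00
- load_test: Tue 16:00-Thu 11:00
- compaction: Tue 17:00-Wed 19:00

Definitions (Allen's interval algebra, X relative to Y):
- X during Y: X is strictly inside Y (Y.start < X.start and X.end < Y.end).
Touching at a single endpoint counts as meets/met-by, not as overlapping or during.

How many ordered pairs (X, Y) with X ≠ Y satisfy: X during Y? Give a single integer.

Checking all 110 ordered pairs for relation 'during'; matching pairs in alphabetical order:
(build, onboarding): build during onboarding ✓
(build, standup): build during standup ✓
(compaction, load_test): compaction during load_test ✓
(compaction, onboarding): compaction during onboarding ✓
(standup, onboarding): standup during onboarding ✓
(triage, load_test): triage during load_test ✓
(triage, onboarding): triage during onboarding ✓
Count: 7.

7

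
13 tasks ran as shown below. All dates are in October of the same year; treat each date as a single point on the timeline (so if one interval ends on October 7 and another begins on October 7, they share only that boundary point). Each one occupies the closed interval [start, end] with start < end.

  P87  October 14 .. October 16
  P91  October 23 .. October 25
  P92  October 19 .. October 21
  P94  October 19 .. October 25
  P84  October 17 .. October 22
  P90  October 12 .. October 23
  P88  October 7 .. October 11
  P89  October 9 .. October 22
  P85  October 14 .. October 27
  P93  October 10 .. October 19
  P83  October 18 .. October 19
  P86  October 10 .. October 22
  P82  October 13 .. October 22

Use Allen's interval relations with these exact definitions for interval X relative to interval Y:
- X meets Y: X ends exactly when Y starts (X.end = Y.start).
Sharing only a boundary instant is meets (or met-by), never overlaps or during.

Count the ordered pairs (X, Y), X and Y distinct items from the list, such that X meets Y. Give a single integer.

5

Checking all 156 ordered pairs for relation 'meets'; matching pairs in alphabetical order:
(P83, P92): P83 meets P92 ✓
(P83, P94): P83 meets P94 ✓
(P90, P91): P90 meets P91 ✓
(P93, P92): P93 meets P92 ✓
(P93, P94): P93 meets P94 ✓
Count: 5.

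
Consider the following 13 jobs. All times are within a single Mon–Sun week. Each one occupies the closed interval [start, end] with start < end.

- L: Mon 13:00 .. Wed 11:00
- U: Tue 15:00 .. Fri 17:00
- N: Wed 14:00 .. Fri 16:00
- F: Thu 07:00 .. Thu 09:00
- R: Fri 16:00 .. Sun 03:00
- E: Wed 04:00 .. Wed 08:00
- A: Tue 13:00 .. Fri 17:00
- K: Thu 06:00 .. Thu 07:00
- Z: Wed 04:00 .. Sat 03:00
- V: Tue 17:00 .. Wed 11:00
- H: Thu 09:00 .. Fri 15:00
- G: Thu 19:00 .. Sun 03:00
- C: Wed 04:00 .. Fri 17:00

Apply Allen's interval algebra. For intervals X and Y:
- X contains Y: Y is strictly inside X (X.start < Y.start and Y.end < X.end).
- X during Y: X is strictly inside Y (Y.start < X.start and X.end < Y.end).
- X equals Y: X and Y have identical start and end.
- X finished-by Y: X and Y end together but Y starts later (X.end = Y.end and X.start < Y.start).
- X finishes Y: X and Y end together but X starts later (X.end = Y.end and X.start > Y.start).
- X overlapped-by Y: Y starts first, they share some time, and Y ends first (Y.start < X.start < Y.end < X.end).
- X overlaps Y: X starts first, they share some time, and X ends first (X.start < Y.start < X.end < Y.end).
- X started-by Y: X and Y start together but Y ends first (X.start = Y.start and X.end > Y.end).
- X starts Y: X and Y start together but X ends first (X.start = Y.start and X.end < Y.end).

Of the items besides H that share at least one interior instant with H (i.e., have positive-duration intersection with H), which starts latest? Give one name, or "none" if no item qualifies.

G

Target H = [Thu 09:00, Fri 15:00].
A [Tue 13:00, Fri 17:00] → contains → candidate.
C [Wed 04:00, Fri 17:00] → contains → candidate.
E [Wed 04:00, Wed 08:00] → before → excluded.
F [Thu 07:00, Thu 09:00] → meets → excluded.
G [Thu 19:00, Sun 03:00] → overlapped-by → candidate.
K [Thu 06:00, Thu 07:00] → before → excluded.
L [Mon 13:00, Wed 11:00] → before → excluded.
N [Wed 14:00, Fri 16:00] → contains → candidate.
R [Fri 16:00, Sun 03:00] → after → excluded.
U [Tue 15:00, Fri 17:00] → contains → candidate.
V [Tue 17:00, Wed 11:00] → before → excluded.
Z [Wed 04:00, Sat 03:00] → contains → candidate.
Among candidates, latest start is Thu 19:00 → G.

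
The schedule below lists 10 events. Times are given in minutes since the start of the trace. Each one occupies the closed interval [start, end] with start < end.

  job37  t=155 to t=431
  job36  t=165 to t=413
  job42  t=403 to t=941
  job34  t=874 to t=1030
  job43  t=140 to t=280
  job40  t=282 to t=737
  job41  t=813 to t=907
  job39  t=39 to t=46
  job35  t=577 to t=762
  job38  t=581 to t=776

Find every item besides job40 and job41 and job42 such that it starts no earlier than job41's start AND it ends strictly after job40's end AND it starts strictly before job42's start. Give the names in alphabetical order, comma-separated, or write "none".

Conditions: its start is no earlier than job41's start (X.start >= t=813) AND its end is strictly after job40's end (X.end > t=737) AND its start is strictly before job42's start (X.start < t=403).
job34: start t=874 >= t=813? ✓; end t=1030 > t=737? ✓; start t=874 < t=403? ✗ → no.
job35: start t=577 >= t=813? ✗; end t=762 > t=737? ✓; start t=577 < t=403? ✗ → no.
job36: start t=165 >= t=813? ✗; end t=413 > t=737? ✗; start t=165 < t=403? ✓ → no.
job37: start t=155 >= t=813? ✗; end t=431 > t=737? ✗; start t=155 < t=403? ✓ → no.
job38: start t=581 >= t=813? ✗; end t=776 > t=737? ✓; start t=581 < t=403? ✗ → no.
job39: start t=39 >= t=813? ✗; end t=46 > t=737? ✗; start t=39 < t=403? ✓ → no.
job43: start t=140 >= t=813? ✗; end t=280 > t=737? ✗; start t=140 < t=403? ✓ → no.
Result: none.

none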